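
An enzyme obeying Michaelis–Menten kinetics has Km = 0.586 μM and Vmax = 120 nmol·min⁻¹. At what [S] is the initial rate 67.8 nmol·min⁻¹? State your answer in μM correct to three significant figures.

0.761 μM

The required fractional saturation is v/Vmax = 67.8/120 = 0.5650.
Then [S]/(Km+[S]) = 0.5650 ⇒ [S] = 0.586 × 0.5650/(1 − 0.5650) = 0.761 μM.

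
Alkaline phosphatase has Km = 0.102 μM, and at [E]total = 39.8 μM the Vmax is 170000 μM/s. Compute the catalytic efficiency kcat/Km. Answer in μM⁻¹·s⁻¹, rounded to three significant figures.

kcat = Vmax/[E]total = 170000/39.8 = 4270 s⁻¹.
kcat/Km = 4270/0.102 = 41900 μM⁻¹·s⁻¹.

41900 μM⁻¹·s⁻¹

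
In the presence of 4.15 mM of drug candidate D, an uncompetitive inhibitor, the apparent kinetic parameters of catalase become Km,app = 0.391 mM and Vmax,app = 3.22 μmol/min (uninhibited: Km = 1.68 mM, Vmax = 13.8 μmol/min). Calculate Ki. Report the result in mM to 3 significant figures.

Uncompetitive: Vmax,app = Vmax/α (and Km,app = Km/α) with α = 1 + [I]/Ki.
α = Vmax/Vmax,app = 13.8/3.22 = 4.286.
Ki = [I]/(α − 1) = 4.15/3.286 = 1.26 mM.

1.26 mM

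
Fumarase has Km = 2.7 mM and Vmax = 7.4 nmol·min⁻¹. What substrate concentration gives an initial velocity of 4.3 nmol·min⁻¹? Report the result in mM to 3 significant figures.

3.75 mM

Rearranging v = Vmax[S]/(Km+[S]) gives [S] = Km·v/(Vmax − v).
[S] = 2.7 × 4.3 / (7.4 − 4.3) = 11.61/3.100 = 3.75 mM.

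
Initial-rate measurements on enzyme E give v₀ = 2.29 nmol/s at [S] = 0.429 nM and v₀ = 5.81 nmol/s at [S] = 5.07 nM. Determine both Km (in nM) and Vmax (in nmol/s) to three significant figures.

Km = 0.840 nM; Vmax = 6.77 nmol/s

From v = Vmax[S]/(Km+[S]), each point gives Vmax = v(Km+[S])/[S].
Equating: 2.29(Km+0.429)/0.429 = 5.81(Km+5.07)/5.07.
5.338·Km + 2.29 = 1.146·Km + 5.81, so (5.338 − 1.146)·Km = 5.81 − 2.29.
Km = 3.520/4.192 = 0.840 nM; then Vmax = 2.29(0.840+0.429)/0.429 = 6.77 nmol/s.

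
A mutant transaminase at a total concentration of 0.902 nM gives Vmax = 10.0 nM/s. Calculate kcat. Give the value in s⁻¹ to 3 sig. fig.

11.1 s⁻¹

kcat = Vmax/[E]total = 10.0 nM/s / 0.902 nM = 11.1 s⁻¹.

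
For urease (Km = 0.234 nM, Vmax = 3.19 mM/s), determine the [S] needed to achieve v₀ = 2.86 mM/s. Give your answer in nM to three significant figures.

The required fractional saturation is v/Vmax = 2.86/3.19 = 0.8966.
Then [S]/(Km+[S]) = 0.8966 ⇒ [S] = 0.234 × 0.8966/(1 − 0.8966) = 2.03 nM.

2.03 nM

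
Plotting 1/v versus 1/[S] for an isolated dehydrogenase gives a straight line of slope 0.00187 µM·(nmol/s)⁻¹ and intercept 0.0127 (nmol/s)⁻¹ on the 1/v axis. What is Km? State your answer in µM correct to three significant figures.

y-intercept = 1/Vmax ⇒ Vmax = 78.7 nmol/s; slope = Km/Vmax ⇒ Km = slope × Vmax.
Km = 0.00187 × 78.7 = 0.147 µM.

0.147 µM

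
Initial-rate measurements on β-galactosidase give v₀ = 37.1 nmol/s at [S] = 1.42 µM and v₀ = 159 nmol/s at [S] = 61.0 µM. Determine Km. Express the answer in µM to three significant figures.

5.18 µM

In reciprocal form, 1/v = (Km/Vmax)·(1/[S]) + 1/Vmax. The two points give (1/[S], 1/v) = (0.7042, 0.02695) and (0.01639, 0.006289).
Slope = (0.02695 − 0.006289)/(0.7042 − 0.01639) = 0.03004; intercept = 0.02695 − 0.03004×0.7042 = 0.005797.
Vmax = 1/intercept = 173 nmol/s; Km = slope × Vmax = 0.03004 × 173 = 5.18 µM.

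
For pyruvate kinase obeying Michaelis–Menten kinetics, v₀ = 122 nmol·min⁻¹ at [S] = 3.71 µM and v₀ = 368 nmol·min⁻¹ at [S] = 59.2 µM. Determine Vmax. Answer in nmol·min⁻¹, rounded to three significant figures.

In reciprocal form, 1/v = (Km/Vmax)·(1/[S]) + 1/Vmax. The two points give (1/[S], 1/v) = (0.2695, 0.008197) and (0.01689, 0.002717).
Slope = (0.008197 − 0.002717)/(0.2695 − 0.01689) = 0.02169; intercept = 0.008197 − 0.02169×0.2695 = 0.002351.
Vmax = 1/intercept = 425 nmol·min⁻¹; Km = slope × Vmax = 0.02169 × 425 = 9.22 µM.

425 nmol·min⁻¹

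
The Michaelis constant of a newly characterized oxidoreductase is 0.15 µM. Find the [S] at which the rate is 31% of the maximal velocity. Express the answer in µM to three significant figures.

v/Vmax = [S]/(Km+[S]) = 0.31, so [S] = Km·0.31/(1 − 0.31) = 0.15 × 0.4493.
[S] = 0.0674 µM.

0.0674 µM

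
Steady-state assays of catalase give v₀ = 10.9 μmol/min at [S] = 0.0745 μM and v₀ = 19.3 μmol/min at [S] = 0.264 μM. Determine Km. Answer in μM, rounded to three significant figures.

0.115 μM

From v = Vmax[S]/(Km+[S]), each point gives Vmax = v(Km+[S])/[S].
Equating: 10.9(Km+0.0745)/0.0745 = 19.3(Km+0.264)/0.264.
146.3·Km + 10.9 = 73.11·Km + 19.3, so (146.3 − 73.11)·Km = 19.3 − 10.9.
Km = 8.400/73.20 = 0.115 μM; then Vmax = 10.9(0.115+0.0745)/0.0745 = 27.7 μmol/min.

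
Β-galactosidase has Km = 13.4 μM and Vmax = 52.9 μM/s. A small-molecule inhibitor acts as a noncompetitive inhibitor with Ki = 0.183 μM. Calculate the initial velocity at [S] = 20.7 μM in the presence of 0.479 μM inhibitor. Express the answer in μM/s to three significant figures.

With α = 1 + [I]/Ki = 1 + 0.479/0.183 = 3.617, the noncompetitive rate law is v = (Vmax/α)·[S] / (Km + [S]).
v = (52.9/3.617)×20.7 / (13.4 + 20.7) = 302.7/34.10 = 8.88 μM/s.

8.88 μM/s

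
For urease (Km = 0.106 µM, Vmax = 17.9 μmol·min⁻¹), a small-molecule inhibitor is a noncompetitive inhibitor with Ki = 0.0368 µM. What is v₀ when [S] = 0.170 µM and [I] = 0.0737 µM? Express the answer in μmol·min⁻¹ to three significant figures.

3.67 μmol·min⁻¹

With α = 1 + [I]/Ki = 1 + 0.0737/0.0368 = 3.003, the noncompetitive rate law is v = (Vmax/α)·[S] / (Km + [S]).
v = (17.9/3.003)×0.170 / (0.106 + 0.170) = 1.013/0.2760 = 3.67 μmol·min⁻¹.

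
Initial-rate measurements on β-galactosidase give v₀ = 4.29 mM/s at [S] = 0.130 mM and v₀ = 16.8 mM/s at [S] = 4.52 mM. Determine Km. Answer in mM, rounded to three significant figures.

In reciprocal form, 1/v = (Km/Vmax)·(1/[S]) + 1/Vmax. The two points give (1/[S], 1/v) = (7.692, 0.2331) and (0.2212, 0.05952).
Slope = (0.2331 − 0.05952)/(7.692 − 0.2212) = 0.02323; intercept = 0.2331 − 0.02323×7.692 = 0.05438.
Vmax = 1/intercept = 18.4 mM/s; Km = slope × Vmax = 0.02323 × 18.4 = 0.427 mM.

0.427 mM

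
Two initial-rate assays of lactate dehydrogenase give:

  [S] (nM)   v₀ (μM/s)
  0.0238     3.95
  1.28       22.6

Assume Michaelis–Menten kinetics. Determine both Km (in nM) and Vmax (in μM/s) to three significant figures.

In reciprocal form, 1/v = (Km/Vmax)·(1/[S]) + 1/Vmax. The two points give (1/[S], 1/v) = (42.02, 0.2532) and (0.7812, 0.04425).
Slope = (0.2532 − 0.04425)/(42.02 − 0.7812) = 0.005066; intercept = 0.2532 − 0.005066×42.02 = 0.04029.
Vmax = 1/intercept = 24.8 μM/s; Km = slope × Vmax = 0.005066 × 24.8 = 0.126 nM.

Km = 0.126 nM; Vmax = 24.8 μM/s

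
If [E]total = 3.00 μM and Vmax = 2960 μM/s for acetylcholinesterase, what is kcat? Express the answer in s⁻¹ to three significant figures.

kcat = Vmax/[E]total = 2960 μM/s / 3.00 μM = 987 s⁻¹.

987 s⁻¹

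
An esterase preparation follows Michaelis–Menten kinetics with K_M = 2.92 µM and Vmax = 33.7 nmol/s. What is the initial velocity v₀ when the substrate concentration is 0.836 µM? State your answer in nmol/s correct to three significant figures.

v = Vmax·[S]/(Km + [S]) = 33.7 × 0.836 / (2.92 + 0.836)
  = 28.17 / 3.756 = 7.50 nmol/s.

7.50 nmol/s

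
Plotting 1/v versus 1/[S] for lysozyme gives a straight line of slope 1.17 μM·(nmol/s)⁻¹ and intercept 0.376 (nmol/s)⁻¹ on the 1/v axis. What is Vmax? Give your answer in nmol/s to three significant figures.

The y-intercept of a Lineweaver–Burk plot equals 1/Vmax, so Vmax = 1/0.376 = 2.66 nmol/s.

2.66 nmol/s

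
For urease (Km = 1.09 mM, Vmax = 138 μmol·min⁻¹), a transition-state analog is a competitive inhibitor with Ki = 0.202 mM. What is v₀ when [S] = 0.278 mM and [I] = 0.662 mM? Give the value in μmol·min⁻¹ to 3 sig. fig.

7.77 μmol·min⁻¹

α = 1 + [I]/Ki = 1 + 0.662/0.202 = 4.277.
For a competitive inhibitor, Vmax is unchanged and the apparent Km becomes α·Km: Km,app = 4.66 mM, Vmax,app = 138 μmol·min⁻¹.
v = Vmax,app·[S]/(Km,app + [S]) = 138 × 0.278/(4.66 + 0.278) = 7.77 μmol·min⁻¹.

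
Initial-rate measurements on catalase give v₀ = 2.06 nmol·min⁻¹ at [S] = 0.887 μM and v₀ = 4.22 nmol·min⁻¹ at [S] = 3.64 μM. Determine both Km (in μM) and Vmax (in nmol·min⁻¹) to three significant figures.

Km = 1.86 μM; Vmax = 6.37 nmol·min⁻¹

In reciprocal form, 1/v = (Km/Vmax)·(1/[S]) + 1/Vmax. The two points give (1/[S], 1/v) = (1.127, 0.4854) and (0.2747, 0.2370).
Slope = (0.4854 − 0.2370)/(1.127 − 0.2747) = 0.2914; intercept = 0.4854 − 0.2914×1.127 = 0.1569.
Vmax = 1/intercept = 6.37 nmol·min⁻¹; Km = slope × Vmax = 0.2914 × 6.37 = 1.86 μM.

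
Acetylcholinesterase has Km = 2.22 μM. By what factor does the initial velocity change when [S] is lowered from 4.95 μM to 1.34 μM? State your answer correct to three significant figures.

0.545

Since Vmax cancels, v₂/v₁ = [S]₂(Km+[S]₁) / [S]₁(Km+[S]₂).
= 1.34×(2.22+4.95) / (4.95×(2.22+1.34)) = 9.608/17.62 = 0.545.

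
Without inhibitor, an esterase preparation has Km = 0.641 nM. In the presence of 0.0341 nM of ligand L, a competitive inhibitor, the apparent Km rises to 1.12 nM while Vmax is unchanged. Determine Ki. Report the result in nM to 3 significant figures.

0.0456 nM

Competitive: Km,app = α·Km with α = 1 + [I]/Ki.
α = Km,app/Km = 1.12/0.641 = 1.747.
Ki = [I]/(α − 1) = 0.0341/0.7473 = 0.0456 nM.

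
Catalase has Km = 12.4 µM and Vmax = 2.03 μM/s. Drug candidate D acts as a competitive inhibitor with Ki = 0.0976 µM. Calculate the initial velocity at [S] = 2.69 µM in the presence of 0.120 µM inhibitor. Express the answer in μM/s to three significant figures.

With α = 1 + [I]/Ki = 1 + 0.120/0.0976 = 2.230, the competitive rate law is v = Vmax[S] / (αKm + [S]).
v = 2.03×2.69 / (2.230×12.4 + 2.69) = 5.461/30.34 = 0.180 μM/s.

0.180 μM/s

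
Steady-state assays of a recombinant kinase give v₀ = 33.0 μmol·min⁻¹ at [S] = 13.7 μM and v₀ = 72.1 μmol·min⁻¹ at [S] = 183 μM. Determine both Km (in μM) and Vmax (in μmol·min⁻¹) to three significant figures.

Km = 19.4 μM; Vmax = 79.7 μmol·min⁻¹

In reciprocal form, 1/v = (Km/Vmax)·(1/[S]) + 1/Vmax. The two points give (1/[S], 1/v) = (0.07299, 0.03030) and (0.005464, 0.01387).
Slope = (0.03030 − 0.01387)/(0.07299 − 0.005464) = 0.2434; intercept = 0.03030 − 0.2434×0.07299 = 0.01254.
Vmax = 1/intercept = 79.7 μmol·min⁻¹; Km = slope × Vmax = 0.2434 × 79.7 = 19.4 μM.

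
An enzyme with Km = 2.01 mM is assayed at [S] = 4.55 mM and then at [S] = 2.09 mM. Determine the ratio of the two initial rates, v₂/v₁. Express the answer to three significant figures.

0.735

The fractional saturations are [S]/(Km+[S]) = 4.55/6.560 = 0.6936 and 2.09/4.100 = 0.5098.
v₂/v₁ is just their ratio: 0.5098/0.6936 = 0.735.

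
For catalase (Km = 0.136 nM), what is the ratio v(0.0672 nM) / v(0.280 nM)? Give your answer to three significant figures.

0.491

Since Vmax cancels, v₂/v₁ = [S]₂(Km+[S]₁) / [S]₁(Km+[S]₂).
= 0.0672×(0.136+0.280) / (0.280×(0.136+0.0672)) = 0.02796/0.05690 = 0.491.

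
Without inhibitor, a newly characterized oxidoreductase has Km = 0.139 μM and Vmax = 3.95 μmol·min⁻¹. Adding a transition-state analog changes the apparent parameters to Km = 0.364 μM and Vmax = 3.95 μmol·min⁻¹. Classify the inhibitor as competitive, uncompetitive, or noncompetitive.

competitive

Km increases (0.139 → 0.364 μM) while Vmax is unchanged — the hallmark of competitive inhibition.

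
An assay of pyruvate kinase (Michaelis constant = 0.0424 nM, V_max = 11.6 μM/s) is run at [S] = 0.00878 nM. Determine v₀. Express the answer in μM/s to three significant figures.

[S]/(Km+[S]) = 0.00878/0.05118 = 0.1716, the fractional saturation.
v = 0.1716 × Vmax = 0.1716 × 11.6 = 1.99 μM/s.

1.99 μM/s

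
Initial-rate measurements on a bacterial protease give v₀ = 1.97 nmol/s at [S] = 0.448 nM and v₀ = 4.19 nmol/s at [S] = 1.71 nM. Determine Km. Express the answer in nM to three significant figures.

From v = Vmax[S]/(Km+[S]), each point gives Vmax = v(Km+[S])/[S].
Equating: 1.97(Km+0.448)/0.448 = 4.19(Km+1.71)/1.71.
4.397·Km + 1.97 = 2.450·Km + 4.19, so (4.397 − 2.450)·Km = 4.19 − 1.97.
Km = 2.220/1.947 = 1.14 nM; then Vmax = 1.97(1.14+0.448)/0.448 = 6.98 nmol/s.

1.14 nM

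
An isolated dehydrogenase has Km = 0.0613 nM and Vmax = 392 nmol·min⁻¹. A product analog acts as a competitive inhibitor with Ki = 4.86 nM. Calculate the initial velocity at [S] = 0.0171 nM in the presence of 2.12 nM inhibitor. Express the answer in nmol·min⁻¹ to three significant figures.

63.8 nmol·min⁻¹

α = 1 + [I]/Ki = 1 + 2.12/4.86 = 1.436.
For a competitive inhibitor, Vmax is unchanged and the apparent Km becomes α·Km: Km,app = 0.0880 nM, Vmax,app = 392 nmol·min⁻¹.
v = Vmax,app·[S]/(Km,app + [S]) = 392 × 0.0171/(0.0880 + 0.0171) = 63.8 nmol·min⁻¹.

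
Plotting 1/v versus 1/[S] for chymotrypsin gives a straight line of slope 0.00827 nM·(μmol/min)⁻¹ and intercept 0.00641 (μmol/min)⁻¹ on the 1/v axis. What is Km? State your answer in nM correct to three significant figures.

y-intercept = 1/Vmax ⇒ Vmax = 156 μmol/min; slope = Km/Vmax ⇒ Km = slope × Vmax.
Km = 0.00827 × 156 = 1.29 nM.

1.29 nM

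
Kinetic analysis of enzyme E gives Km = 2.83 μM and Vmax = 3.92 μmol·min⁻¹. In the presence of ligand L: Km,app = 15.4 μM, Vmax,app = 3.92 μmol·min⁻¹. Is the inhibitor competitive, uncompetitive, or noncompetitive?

competitive

Km increases (2.83 → 15.4 μM) while Vmax is unchanged — the hallmark of competitive inhibition.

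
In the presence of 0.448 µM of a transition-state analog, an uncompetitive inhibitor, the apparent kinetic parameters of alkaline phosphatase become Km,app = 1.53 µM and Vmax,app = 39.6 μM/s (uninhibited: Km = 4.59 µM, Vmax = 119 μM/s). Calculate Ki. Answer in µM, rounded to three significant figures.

Uncompetitive: Vmax,app = Vmax/α (and Km,app = Km/α) with α = 1 + [I]/Ki.
α = Vmax/Vmax,app = 119/39.6 = 3.005.
Ki = [I]/(α − 1) = 0.448/2.005 = 0.223 µM.

0.223 µM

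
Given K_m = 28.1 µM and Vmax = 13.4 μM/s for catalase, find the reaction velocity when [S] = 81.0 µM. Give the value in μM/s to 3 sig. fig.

9.95 μM/s

v = Vmax·[S]/(Km + [S]) = 13.4 × 81.0 / (28.1 + 81.0)
  = 1085 / 109.1 = 9.95 μM/s.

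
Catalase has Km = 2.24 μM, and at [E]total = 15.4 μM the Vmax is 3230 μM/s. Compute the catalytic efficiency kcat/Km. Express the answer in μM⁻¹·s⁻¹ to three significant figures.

93.6 μM⁻¹·s⁻¹

kcat = Vmax/[E]total = 3230/15.4 = 210 s⁻¹.
kcat/Km = 210/2.24 = 93.6 μM⁻¹·s⁻¹.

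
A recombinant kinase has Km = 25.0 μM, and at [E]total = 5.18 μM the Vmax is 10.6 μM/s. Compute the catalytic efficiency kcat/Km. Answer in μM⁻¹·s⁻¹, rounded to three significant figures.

kcat = Vmax/[E]total = 10.6/5.18 = 2.05 s⁻¹.
kcat/Km = 2.05/25.0 = 0.0819 μM⁻¹·s⁻¹.

0.0819 μM⁻¹·s⁻¹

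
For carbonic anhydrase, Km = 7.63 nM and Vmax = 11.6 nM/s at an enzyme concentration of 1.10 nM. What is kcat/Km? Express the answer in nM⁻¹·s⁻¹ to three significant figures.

kcat = Vmax/[E]total = 11.6/1.10 = 10.5 s⁻¹.
kcat/Km = 10.5/7.63 = 1.38 nM⁻¹·s⁻¹.

1.38 nM⁻¹·s⁻¹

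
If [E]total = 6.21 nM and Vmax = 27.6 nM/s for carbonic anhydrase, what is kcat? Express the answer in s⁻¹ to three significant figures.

kcat = Vmax/[E]total = 27.6 nM/s / 6.21 nM = 4.44 s⁻¹.

4.44 s⁻¹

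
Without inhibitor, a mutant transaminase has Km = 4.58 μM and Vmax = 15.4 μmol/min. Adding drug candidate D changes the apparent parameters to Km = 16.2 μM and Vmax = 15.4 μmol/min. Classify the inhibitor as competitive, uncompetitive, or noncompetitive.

competitive

Km increases (4.58 → 16.2 μM) while Vmax is unchanged — the hallmark of competitive inhibition.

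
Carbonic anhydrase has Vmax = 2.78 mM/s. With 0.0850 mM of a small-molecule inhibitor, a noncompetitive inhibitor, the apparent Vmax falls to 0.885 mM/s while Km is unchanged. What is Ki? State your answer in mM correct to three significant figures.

0.0397 mM

Noncompetitive: Vmax,app = Vmax/α with α = 1 + [I]/Ki.
α = Vmax/Vmax,app = 2.78/0.885 = 3.141.
Since α = 1 + [I]/Ki, [I]/Ki = 3.141 − 1 = 2.141 and Ki = 0.0850/2.141 = 0.0397 mM.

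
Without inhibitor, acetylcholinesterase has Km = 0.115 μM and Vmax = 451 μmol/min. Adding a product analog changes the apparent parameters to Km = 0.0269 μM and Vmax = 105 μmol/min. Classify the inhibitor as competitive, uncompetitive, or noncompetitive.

uncompetitive

Both Km and Vmax decrease by the same factor (~4.28-fold) — characteristic of uncompetitive inhibition.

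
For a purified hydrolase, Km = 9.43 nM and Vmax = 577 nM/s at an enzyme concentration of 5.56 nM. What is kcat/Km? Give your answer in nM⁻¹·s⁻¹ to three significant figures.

kcat = Vmax/[E]total = 577/5.56 = 104 s⁻¹.
kcat/Km = 104/9.43 = 11.0 nM⁻¹·s⁻¹.

11.0 nM⁻¹·s⁻¹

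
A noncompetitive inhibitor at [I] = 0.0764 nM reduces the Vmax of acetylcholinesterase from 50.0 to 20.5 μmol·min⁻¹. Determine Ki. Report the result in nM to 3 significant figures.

Noncompetitive: Vmax,app = Vmax/α with α = 1 + [I]/Ki.
α = Vmax/Vmax,app = 50.0/20.5 = 2.439.
Since α = 1 + [I]/Ki, [I]/Ki = 2.439 − 1 = 1.439 and Ki = 0.0764/1.439 = 0.0531 nM.

0.0531 nM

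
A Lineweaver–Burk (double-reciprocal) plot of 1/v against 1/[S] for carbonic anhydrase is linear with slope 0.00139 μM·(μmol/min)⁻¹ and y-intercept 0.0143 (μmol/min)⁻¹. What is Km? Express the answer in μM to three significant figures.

0.0972 μM

y-intercept = 1/Vmax ⇒ Vmax = 69.9 μmol/min; slope = Km/Vmax ⇒ Km = slope × Vmax.
Km = 0.00139 × 69.9 = 0.0972 μM.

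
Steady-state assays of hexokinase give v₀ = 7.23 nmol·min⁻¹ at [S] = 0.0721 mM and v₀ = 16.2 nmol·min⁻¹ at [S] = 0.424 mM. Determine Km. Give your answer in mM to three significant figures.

0.145 mM

From v = Vmax[S]/(Km+[S]), each point gives Vmax = v(Km+[S])/[S].
Equating: 7.23(Km+0.0721)/0.0721 = 16.2(Km+0.424)/0.424.
100.3·Km + 7.23 = 38.21·Km + 16.2, so (100.3 − 38.21)·Km = 16.2 − 7.23.
Km = 8.970/62.07 = 0.145 mM; then Vmax = 7.23(0.145+0.0721)/0.0721 = 21.7 nmol·min⁻¹.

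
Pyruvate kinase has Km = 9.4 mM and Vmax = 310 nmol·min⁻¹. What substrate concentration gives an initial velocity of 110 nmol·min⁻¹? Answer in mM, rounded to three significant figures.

The required fractional saturation is v/Vmax = 110/310 = 0.3548.
Then [S]/(Km+[S]) = 0.3548 ⇒ [S] = 9.4 × 0.3548/(1 − 0.3548) = 5.17 mM.

5.17 mM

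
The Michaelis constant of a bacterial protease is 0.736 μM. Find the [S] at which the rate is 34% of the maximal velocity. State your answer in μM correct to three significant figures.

v/Vmax = [S]/(Km+[S]) = 0.34, so [S] = Km·0.34/(1 − 0.34) = 0.736 × 0.5152.
[S] = 0.379 μM.

0.379 μM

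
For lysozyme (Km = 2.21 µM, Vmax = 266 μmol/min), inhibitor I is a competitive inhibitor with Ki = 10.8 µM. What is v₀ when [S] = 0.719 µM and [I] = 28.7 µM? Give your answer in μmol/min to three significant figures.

With α = 1 + [I]/Ki = 1 + 28.7/10.8 = 3.657, the competitive rate law is v = Vmax[S] / (αKm + [S]).
v = 266×0.719 / (3.657×2.21 + 0.719) = 191.3/8.802 = 21.7 μmol/min.

21.7 μmol/min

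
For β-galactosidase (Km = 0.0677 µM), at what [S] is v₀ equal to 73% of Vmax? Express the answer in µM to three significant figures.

v/Vmax = [S]/(Km+[S]) = 0.73, so [S] = Km·0.73/(1 − 0.73) = 0.0677 × 2.704.
[S] = 0.183 µM.

0.183 µM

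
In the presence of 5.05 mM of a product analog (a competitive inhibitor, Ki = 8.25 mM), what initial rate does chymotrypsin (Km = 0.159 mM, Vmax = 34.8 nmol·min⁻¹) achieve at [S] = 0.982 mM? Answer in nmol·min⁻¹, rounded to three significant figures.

27.6 nmol·min⁻¹

α = 1 + [I]/Ki = 1 + 5.05/8.25 = 1.612.
For a competitive inhibitor, Vmax is unchanged and the apparent Km becomes α·Km: Km,app = 0.256 mM, Vmax,app = 34.8 nmol·min⁻¹.
v = Vmax,app·[S]/(Km,app + [S]) = 34.8 × 0.982/(0.256 + 0.982) = 27.6 nmol·min⁻¹.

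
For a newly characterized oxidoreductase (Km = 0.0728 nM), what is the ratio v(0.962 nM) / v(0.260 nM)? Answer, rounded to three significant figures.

The fractional saturations are [S]/(Km+[S]) = 0.260/0.3328 = 0.7813 and 0.962/1.035 = 0.9296.
v₂/v₁ is just their ratio: 0.9296/0.7813 = 1.19.

1.19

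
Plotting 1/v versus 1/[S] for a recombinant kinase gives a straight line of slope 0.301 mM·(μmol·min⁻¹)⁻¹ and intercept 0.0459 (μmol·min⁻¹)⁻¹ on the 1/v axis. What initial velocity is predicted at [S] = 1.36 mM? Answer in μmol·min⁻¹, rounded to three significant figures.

3.74 μmol·min⁻¹

The y-intercept is 1/Vmax, so Vmax = 1/0.0459 = 21.8 μmol·min⁻¹.
The slope is Km/Vmax, so Km = 0.301 × 21.8 = 6.56 mM.
Then v = 21.8 × 1.36/(6.56 + 1.36) = 3.74 μmol·min⁻¹.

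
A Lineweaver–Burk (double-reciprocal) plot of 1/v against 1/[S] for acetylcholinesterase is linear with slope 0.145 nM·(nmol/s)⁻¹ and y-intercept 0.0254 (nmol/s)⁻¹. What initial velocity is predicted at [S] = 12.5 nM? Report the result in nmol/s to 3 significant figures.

27.0 nmol/s

The y-intercept is 1/Vmax, so Vmax = 1/0.0254 = 39.4 nmol/s.
The slope is Km/Vmax, so Km = 0.145 × 39.4 = 5.71 nM.
Then v = 39.4 × 12.5/(5.71 + 12.5) = 27.0 nmol/s.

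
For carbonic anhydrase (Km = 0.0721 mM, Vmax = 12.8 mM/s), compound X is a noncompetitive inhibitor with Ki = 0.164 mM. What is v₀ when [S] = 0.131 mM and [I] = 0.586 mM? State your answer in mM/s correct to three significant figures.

1.81 mM/s

With α = 1 + [I]/Ki = 1 + 0.586/0.164 = 4.573, the noncompetitive rate law is v = (Vmax/α)·[S] / (Km + [S]).
v = (12.8/4.573)×0.131 / (0.0721 + 0.131) = 0.3667/0.2031 = 1.81 mM/s.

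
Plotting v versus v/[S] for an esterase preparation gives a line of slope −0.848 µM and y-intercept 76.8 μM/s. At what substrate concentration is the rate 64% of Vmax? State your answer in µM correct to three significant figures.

1.51 µM

The Eadie–Hofstee slope gives Km = 0.848 µM (slope = −Km).
v/Vmax = [S]/(Km+[S]) = 0.64 ⇒ [S] = Km·0.64/(1−0.64) = 0.848 × 1.778 = 1.51 µM.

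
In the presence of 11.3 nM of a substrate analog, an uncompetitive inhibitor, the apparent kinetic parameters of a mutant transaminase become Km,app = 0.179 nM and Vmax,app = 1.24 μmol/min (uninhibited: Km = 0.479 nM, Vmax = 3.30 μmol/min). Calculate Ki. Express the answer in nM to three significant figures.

Uncompetitive: Vmax,app = Vmax/α (and Km,app = Km/α) with α = 1 + [I]/Ki.
α = Vmax/Vmax,app = 3.30/1.24 = 2.661.
Ki = [I]/(α − 1) = 11.3/1.661 = 6.80 nM.

6.80 nM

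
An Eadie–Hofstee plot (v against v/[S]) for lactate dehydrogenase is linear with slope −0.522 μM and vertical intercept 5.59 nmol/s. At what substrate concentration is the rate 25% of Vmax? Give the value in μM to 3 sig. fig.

0.174 μM

The Eadie–Hofstee slope gives Km = 0.522 μM (slope = −Km).
v/Vmax = [S]/(Km+[S]) = 0.25 ⇒ [S] = Km·0.25/(1−0.25) = 0.522 × 0.3333 = 0.174 μM.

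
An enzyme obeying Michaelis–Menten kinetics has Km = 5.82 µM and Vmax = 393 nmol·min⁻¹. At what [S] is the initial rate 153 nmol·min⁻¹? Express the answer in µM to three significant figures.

The required fractional saturation is v/Vmax = 153/393 = 0.3893.
Then [S]/(Km+[S]) = 0.3893 ⇒ [S] = 5.82 × 0.3893/(1 − 0.3893) = 3.71 µM.

3.71 µM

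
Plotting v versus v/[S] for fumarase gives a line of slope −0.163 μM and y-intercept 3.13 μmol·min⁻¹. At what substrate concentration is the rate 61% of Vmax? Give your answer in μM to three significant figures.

0.255 μM

The Eadie–Hofstee slope gives Km = 0.163 μM (slope = −Km).
v/Vmax = [S]/(Km+[S]) = 0.61 ⇒ [S] = Km·0.61/(1−0.61) = 0.163 × 1.564 = 0.255 μM.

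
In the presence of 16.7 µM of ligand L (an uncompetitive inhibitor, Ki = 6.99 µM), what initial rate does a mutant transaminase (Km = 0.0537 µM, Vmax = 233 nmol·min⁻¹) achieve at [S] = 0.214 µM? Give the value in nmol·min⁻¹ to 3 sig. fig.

α = 1 + [I]/Ki = 1 + 16.7/6.99 = 3.389.
For an uncompetitive inhibitor, both parameters are divided by α, giving Vmax/α and Km/α: Km,app = 0.0158 µM, Vmax,app = 68.7 nmol·min⁻¹.
v = Vmax,app·[S]/(Km,app + [S]) = 68.7 × 0.214/(0.0158 + 0.214) = 64.0 nmol·min⁻¹.

64.0 nmol·min⁻¹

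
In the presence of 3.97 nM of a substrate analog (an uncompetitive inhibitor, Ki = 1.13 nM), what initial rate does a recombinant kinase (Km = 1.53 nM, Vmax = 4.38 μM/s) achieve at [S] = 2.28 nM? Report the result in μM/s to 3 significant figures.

0.845 μM/s

With α = 1 + [I]/Ki = 1 + 3.97/1.13 = 4.513, the uncompetitive rate law is v = (Vmax/α)·[S] / (Km/α + [S]).
v = (4.38/4.513)×2.28 / (1.53/4.513 + 2.28) = 2.213/2.619 = 0.845 μM/s.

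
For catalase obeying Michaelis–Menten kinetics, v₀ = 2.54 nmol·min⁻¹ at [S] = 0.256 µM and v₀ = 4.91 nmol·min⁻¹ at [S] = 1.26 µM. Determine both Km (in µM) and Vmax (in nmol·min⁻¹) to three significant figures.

Km = 0.393 µM; Vmax = 6.44 nmol·min⁻¹

In reciprocal form, 1/v = (Km/Vmax)·(1/[S]) + 1/Vmax. The two points give (1/[S], 1/v) = (3.906, 0.3937) and (0.7937, 0.2037).
Slope = (0.3937 − 0.2037)/(3.906 − 0.7937) = 0.06105; intercept = 0.3937 − 0.06105×3.906 = 0.1552.
Vmax = 1/intercept = 6.44 nmol·min⁻¹; Km = slope × Vmax = 0.06105 × 6.44 = 0.393 µM.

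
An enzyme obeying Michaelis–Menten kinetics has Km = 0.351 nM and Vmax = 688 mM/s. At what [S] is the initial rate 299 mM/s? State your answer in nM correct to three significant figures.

Rearranging v = Vmax[S]/(Km+[S]) gives [S] = Km·v/(Vmax − v).
[S] = 0.351 × 299 / (688 − 299) = 104.9/389.0 = 0.270 nM.

0.270 nM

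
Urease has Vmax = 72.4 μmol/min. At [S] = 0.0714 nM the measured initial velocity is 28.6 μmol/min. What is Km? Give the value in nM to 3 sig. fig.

From v = Vmax[S]/(Km+[S]), Km = [S](Vmax − v)/v.
Km = 0.0714 × (72.4 − 28.6) / 28.6 = 3.127/28.6 = 0.109 nM.

0.109 nM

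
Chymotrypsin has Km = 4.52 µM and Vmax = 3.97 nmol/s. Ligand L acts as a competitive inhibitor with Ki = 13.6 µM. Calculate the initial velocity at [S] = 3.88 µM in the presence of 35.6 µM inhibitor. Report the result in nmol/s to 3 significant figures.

0.761 nmol/s

α = 1 + [I]/Ki = 1 + 35.6/13.6 = 3.618.
For a competitive inhibitor, Vmax is unchanged and the apparent Km becomes α·Km: Km,app = 16.4 µM, Vmax,app = 3.97 nmol/s.
v = Vmax,app·[S]/(Km,app + [S]) = 3.97 × 3.88/(16.4 + 3.88) = 0.761 nmol/s.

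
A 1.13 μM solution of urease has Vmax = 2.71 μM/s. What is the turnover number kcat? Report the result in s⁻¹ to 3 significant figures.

2.40 s⁻¹

kcat = Vmax/[E]total = 2.71 μM/s / 1.13 μM = 2.40 s⁻¹.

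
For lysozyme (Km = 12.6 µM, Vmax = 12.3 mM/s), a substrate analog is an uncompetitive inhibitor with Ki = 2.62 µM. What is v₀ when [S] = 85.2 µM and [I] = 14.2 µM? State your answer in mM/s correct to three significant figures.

α = 1 + [I]/Ki = 1 + 14.2/2.62 = 6.420.
For an uncompetitive inhibitor, both parameters are divided by α, giving Vmax/α and Km/α: Km,app = 1.96 µM, Vmax,app = 1.92 mM/s.
v = Vmax,app·[S]/(Km,app + [S]) = 1.92 × 85.2/(1.96 + 85.2) = 1.87 mM/s.

1.87 mM/s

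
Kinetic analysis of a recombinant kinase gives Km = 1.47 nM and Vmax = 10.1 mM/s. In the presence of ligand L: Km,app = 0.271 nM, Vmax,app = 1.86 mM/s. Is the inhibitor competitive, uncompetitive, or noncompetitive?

uncompetitive

Both Km and Vmax decrease by the same factor (~5.42-fold) — characteristic of uncompetitive inhibition.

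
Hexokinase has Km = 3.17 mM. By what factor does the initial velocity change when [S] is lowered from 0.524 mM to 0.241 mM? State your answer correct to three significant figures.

0.498

Since Vmax cancels, v₂/v₁ = [S]₂(Km+[S]₁) / [S]₁(Km+[S]₂).
= 0.241×(3.17+0.524) / (0.524×(3.17+0.241)) = 0.8903/1.787 = 0.498.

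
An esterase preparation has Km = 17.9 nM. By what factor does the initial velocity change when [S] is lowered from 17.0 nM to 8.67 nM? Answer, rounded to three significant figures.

0.670

The fractional saturations are [S]/(Km+[S]) = 17.0/34.90 = 0.4871 and 8.67/26.57 = 0.3263.
v₂/v₁ is just their ratio: 0.3263/0.4871 = 0.670.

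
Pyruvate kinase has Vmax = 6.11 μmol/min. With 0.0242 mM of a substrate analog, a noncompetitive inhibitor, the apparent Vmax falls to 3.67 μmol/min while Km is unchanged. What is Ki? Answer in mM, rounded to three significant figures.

Noncompetitive: Vmax,app = Vmax/α with α = 1 + [I]/Ki.
α = Vmax/Vmax,app = 6.11/3.67 = 1.665.
Ki = [I]/(α − 1) = 0.0242/0.6649 = 0.0364 mM.

0.0364 mM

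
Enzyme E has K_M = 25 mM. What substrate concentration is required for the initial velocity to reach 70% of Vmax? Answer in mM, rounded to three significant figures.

v/Vmax = [S]/(Km+[S]) = 0.7, so [S] = Km·0.7/(1 − 0.7) = 25 × 2.333.
[S] = 58.3 mM.

58.3 mM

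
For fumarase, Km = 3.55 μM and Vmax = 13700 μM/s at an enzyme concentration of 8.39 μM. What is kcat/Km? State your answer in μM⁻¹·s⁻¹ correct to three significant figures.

460 μM⁻¹·s⁻¹

kcat = Vmax/[E]total = 13700/8.39 = 1630 s⁻¹.
kcat/Km = 1630/3.55 = 460 μM⁻¹·s⁻¹.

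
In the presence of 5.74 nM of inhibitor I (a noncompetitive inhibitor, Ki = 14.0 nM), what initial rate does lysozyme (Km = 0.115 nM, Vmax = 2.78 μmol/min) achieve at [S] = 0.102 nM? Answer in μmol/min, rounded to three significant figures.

0.927 μmol/min

With α = 1 + [I]/Ki = 1 + 5.74/14.0 = 1.410, the noncompetitive rate law is v = (Vmax/α)·[S] / (Km + [S]).
v = (2.78/1.410)×0.102 / (0.115 + 0.102) = 0.2011/0.2170 = 0.927 μmol/min.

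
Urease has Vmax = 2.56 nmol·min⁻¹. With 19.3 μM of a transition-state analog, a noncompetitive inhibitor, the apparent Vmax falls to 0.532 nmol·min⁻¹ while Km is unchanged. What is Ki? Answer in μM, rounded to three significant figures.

Noncompetitive: Vmax,app = Vmax/α with α = 1 + [I]/Ki.
α = Vmax/Vmax,app = 2.56/0.532 = 4.812.
Since α = 1 + [I]/Ki, [I]/Ki = 4.812 − 1 = 3.812 and Ki = 19.3/3.812 = 5.06 μM.

5.06 μM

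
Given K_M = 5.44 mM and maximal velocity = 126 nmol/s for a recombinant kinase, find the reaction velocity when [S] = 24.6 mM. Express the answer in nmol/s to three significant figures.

103 nmol/s

v = Vmax·[S]/(Km + [S]) = 126 × 24.6 / (5.44 + 24.6)
  = 3100 / 30.04 = 103 nmol/s.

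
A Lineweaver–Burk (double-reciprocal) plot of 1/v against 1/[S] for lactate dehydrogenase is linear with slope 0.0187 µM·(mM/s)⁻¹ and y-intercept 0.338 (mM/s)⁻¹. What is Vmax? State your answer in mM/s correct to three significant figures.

The y-intercept of a Lineweaver–Burk plot equals 1/Vmax, so Vmax = 1/0.338 = 2.96 mM/s.

2.96 mM/s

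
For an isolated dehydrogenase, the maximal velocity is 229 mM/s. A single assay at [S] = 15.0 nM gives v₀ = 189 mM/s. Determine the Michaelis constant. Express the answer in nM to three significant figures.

3.17 nM

v/Vmax = 189/229 = 0.8253 = [S]/(Km+[S]).
So Km + [S] = [S]/0.8253 = 18.17 nM, giving Km = 18.17 − 15.0 = 3.17 nM.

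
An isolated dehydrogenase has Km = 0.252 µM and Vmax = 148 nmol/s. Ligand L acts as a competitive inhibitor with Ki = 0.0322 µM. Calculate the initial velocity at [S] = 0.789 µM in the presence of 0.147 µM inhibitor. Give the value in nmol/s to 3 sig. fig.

With α = 1 + [I]/Ki = 1 + 0.147/0.0322 = 5.565, the competitive rate law is v = Vmax[S] / (αKm + [S]).
v = 148×0.789 / (5.565×0.252 + 0.789) = 116.8/2.191 = 53.3 nmol/s.

53.3 nmol/s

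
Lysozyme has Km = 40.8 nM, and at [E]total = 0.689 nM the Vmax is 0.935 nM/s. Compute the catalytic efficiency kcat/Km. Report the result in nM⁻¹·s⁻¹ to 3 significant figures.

kcat = Vmax/[E]total = 0.935/0.689 = 1.36 s⁻¹.
kcat/Km = 1.36/40.8 = 0.0333 nM⁻¹·s⁻¹.

0.0333 nM⁻¹·s⁻¹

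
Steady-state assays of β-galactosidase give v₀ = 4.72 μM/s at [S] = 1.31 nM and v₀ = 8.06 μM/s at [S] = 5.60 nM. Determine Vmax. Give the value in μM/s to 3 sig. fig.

In reciprocal form, 1/v = (Km/Vmax)·(1/[S]) + 1/Vmax. The two points give (1/[S], 1/v) = (0.7634, 0.2119) and (0.1786, 0.1241).
Slope = (0.2119 − 0.1241)/(0.7634 − 0.1786) = 0.1501; intercept = 0.2119 − 0.1501×0.7634 = 0.09726.
Vmax = 1/intercept = 10.3 μM/s; Km = slope × Vmax = 0.1501 × 10.3 = 1.54 nM.

10.3 μM/s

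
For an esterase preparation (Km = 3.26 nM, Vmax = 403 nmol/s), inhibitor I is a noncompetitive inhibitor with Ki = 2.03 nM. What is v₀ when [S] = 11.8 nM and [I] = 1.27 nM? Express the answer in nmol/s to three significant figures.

α = 1 + [I]/Ki = 1 + 1.27/2.03 = 1.626.
For a noncompetitive inhibitor, Vmax is reduced to Vmax/α while Km is unchanged: Km,app = 3.26 nM, Vmax,app = 248 nmol/s.
v = Vmax,app·[S]/(Km,app + [S]) = 248 × 11.8/(3.26 + 11.8) = 194 nmol/s.

194 nmol/s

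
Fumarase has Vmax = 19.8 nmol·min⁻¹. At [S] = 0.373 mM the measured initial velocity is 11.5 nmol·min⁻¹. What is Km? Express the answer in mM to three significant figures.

From v = Vmax[S]/(Km+[S]), Km = [S](Vmax − v)/v.
Km = 0.373 × (19.8 − 11.5) / 11.5 = 3.096/11.5 = 0.269 mM.

0.269 mM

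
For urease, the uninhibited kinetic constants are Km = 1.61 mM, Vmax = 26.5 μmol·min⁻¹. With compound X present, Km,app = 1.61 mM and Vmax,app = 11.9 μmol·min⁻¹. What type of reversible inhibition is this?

noncompetitive

Vmax decreases (26.5 → 11.9 μmol·min⁻¹) while Km is unchanged — pure noncompetitive inhibition.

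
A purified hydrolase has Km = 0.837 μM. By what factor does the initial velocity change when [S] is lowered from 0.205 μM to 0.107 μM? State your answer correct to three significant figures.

Since Vmax cancels, v₂/v₁ = [S]₂(Km+[S]₁) / [S]₁(Km+[S]₂).
= 0.107×(0.837+0.205) / (0.205×(0.837+0.107)) = 0.1115/0.1935 = 0.576.

0.576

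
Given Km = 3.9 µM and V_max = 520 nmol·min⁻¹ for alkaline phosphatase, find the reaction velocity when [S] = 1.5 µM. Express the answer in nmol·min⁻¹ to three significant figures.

144 nmol·min⁻¹

v = Vmax·[S]/(Km + [S]) = 520 × 1.5 / (3.9 + 1.5)
  = 780.0 / 5.400 = 144 nmol·min⁻¹.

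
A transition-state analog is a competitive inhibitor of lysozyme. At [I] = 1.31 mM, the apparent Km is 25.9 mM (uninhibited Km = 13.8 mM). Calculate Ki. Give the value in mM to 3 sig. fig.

1.49 mM

Competitive: Km,app = α·Km with α = 1 + [I]/Ki.
α = Km,app/Km = 25.9/13.8 = 1.877.
Ki = [I]/(α − 1) = 1.31/0.8768 = 1.49 mM.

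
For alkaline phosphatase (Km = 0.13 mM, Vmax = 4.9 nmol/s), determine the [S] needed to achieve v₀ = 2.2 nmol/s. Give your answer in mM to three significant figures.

Rearranging v = Vmax[S]/(Km+[S]) gives [S] = Km·v/(Vmax − v).
[S] = 0.13 × 2.2 / (4.9 − 2.2) = 0.2860/2.700 = 0.106 mM.

0.106 mM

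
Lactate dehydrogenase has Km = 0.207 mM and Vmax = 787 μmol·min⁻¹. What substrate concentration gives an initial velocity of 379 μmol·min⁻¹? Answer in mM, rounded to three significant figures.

The required fractional saturation is v/Vmax = 379/787 = 0.4816.
Then [S]/(Km+[S]) = 0.4816 ⇒ [S] = 0.207 × 0.4816/(1 − 0.4816) = 0.192 mM.

0.192 mM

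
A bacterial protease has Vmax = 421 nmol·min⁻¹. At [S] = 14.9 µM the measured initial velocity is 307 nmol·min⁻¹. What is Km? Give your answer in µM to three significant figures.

From v = Vmax[S]/(Km+[S]), Km = [S](Vmax − v)/v.
Km = 14.9 × (421 − 307) / 307 = 1699/307 = 5.53 µM.

5.53 µM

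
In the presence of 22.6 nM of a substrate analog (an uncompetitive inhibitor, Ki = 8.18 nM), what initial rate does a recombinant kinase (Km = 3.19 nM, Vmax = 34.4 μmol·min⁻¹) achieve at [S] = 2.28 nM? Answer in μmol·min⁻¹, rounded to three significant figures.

6.66 μmol·min⁻¹

α = 1 + [I]/Ki = 1 + 22.6/8.18 = 3.763.
For an uncompetitive inhibitor, both parameters are divided by α, giving Vmax/α and Km/α: Km,app = 0.848 nM, Vmax,app = 9.14 μmol·min⁻¹.
v = Vmax,app·[S]/(Km,app + [S]) = 9.14 × 2.28/(0.848 + 2.28) = 6.66 μmol·min⁻¹.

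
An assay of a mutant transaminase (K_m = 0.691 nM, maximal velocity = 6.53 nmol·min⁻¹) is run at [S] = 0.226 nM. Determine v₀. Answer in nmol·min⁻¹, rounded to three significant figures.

[S]/(Km+[S]) = 0.226/0.9170 = 0.2465, the fractional saturation.
v = 0.2465 × Vmax = 0.2465 × 6.53 = 1.61 nmol·min⁻¹.

1.61 nmol·min⁻¹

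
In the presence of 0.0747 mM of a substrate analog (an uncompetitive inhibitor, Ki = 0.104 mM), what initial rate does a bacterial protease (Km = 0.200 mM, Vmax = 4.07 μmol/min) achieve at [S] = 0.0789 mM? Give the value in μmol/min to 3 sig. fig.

α = 1 + [I]/Ki = 1 + 0.0747/0.104 = 1.718.
For an uncompetitive inhibitor, both parameters are divided by α, giving Vmax/α and Km/α: Km,app = 0.116 mM, Vmax,app = 2.37 μmol/min.
v = Vmax,app·[S]/(Km,app + [S]) = 2.37 × 0.0789/(0.116 + 0.0789) = 0.957 μmol/min.

0.957 μmol/min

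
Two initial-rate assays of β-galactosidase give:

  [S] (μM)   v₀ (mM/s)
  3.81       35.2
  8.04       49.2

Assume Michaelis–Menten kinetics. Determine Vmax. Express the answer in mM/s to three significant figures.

76.7 mM/s

From v = Vmax[S]/(Km+[S]), each point gives Vmax = v(Km+[S])/[S].
Equating: 35.2(Km+3.81)/3.81 = 49.2(Km+8.04)/8.04.
9.239·Km + 35.2 = 6.119·Km + 49.2, so (9.239 − 6.119)·Km = 49.2 − 35.2.
Km = 14.00/3.119 = 4.49 μM; then Vmax = 35.2(4.49+3.81)/3.81 = 76.7 mM/s.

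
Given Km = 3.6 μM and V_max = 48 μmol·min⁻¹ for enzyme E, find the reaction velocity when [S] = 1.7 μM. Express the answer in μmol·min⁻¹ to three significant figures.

v = Vmax·[S]/(Km + [S]) = 48 × 1.7 / (3.6 + 1.7)
  = 81.60 / 5.300 = 15.4 μmol·min⁻¹.

15.4 μmol·min⁻¹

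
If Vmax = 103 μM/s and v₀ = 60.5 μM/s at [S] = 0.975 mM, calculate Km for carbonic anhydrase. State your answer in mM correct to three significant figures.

0.685 mM

v/Vmax = 60.5/103 = 0.5874 = [S]/(Km+[S]).
So Km + [S] = [S]/0.5874 = 1.660 mM, giving Km = 1.660 − 0.975 = 0.685 mM.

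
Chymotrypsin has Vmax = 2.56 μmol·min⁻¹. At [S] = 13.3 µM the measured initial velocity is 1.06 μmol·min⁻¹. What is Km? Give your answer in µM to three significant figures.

From v = Vmax[S]/(Km+[S]), Km = [S](Vmax − v)/v.
Km = 13.3 × (2.56 − 1.06) / 1.06 = 19.95/1.06 = 18.8 µM.

18.8 µM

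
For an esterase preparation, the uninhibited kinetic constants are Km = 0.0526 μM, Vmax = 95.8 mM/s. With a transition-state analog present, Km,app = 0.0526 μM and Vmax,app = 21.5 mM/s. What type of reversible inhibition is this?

Vmax decreases (95.8 → 21.5 mM/s) while Km is unchanged — pure noncompetitive inhibition.

noncompetitive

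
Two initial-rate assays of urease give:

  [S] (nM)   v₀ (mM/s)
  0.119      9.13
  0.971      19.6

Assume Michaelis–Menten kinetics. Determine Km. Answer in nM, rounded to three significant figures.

In reciprocal form, 1/v = (Km/Vmax)·(1/[S]) + 1/Vmax. The two points give (1/[S], 1/v) = (8.403, 0.1095) and (1.030, 0.05102).
Slope = (0.1095 − 0.05102)/(8.403 − 1.030) = 0.007935; intercept = 0.1095 − 0.007935×8.403 = 0.04285.
Vmax = 1/intercept = 23.3 mM/s; Km = slope × Vmax = 0.007935 × 23.3 = 0.185 nM.

0.185 nM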